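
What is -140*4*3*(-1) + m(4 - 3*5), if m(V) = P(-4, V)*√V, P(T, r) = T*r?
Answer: 1680 + 44*I*√11 ≈ 1680.0 + 145.93*I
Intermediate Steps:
m(V) = -4*V^(3/2) (m(V) = (-4*V)*√V = -4*V^(3/2))
-140*4*3*(-1) + m(4 - 3*5) = -140*4*3*(-1) - 4*(4 - 3*5)^(3/2) = -1680*(-1) - 4*(4 - 15)^(3/2) = -140*(-12) - (-44)*I*√11 = 1680 - (-44)*I*√11 = 1680 + 44*I*√11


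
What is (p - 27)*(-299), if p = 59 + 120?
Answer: -45448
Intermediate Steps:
p = 179
(p - 27)*(-299) = (179 - 27)*(-299) = 152*(-299) = -45448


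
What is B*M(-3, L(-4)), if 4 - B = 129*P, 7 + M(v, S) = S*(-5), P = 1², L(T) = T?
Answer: -1625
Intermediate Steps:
P = 1
M(v, S) = -7 - 5*S (M(v, S) = -7 + S*(-5) = -7 - 5*S)
B = -125 (B = 4 - 129 = -125)
B*M(-3, L(-4)) = -125*(-7 - 5*(-4)) = -125*(-7 + 20) = -125*13 = -1625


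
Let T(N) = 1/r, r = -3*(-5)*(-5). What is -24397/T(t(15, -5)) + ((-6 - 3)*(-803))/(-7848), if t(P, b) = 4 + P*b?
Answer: 1595562997/872 ≈ 1.8298e+6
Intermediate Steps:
r = -75 (r = 15*(-5) = -75)
T(N) = -1/75 (T(N) = 1/(-75) = -1/75)
-24397/T(t(15, -5)) + ((-6 - 3)*(-803))/(-7848) = -24397/(-1/75) + ((-6 - 3)*(-803))/(-7848) = -24397*(-75) - 9*(-803)*(-1/7848) = 1829775 + 7227*(-1/7848) = 1829775 - 803/872 = 1595562997/872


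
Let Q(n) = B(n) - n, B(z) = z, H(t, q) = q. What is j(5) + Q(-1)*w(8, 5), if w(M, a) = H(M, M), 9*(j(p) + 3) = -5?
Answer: -32/9 ≈ -3.5556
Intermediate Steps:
j(p) = -32/9 (j(p) = -3 + (⅑)*(-5) = -3 - 5/9 = -32/9)
w(M, a) = M
Q(n) = 0 (Q(n) = n - n = 0)
j(5) + Q(-1)*w(8, 5) = -32/9 + 0*8 = -32/9 + 0 = -32/9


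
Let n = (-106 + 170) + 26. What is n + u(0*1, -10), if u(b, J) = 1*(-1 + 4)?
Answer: 93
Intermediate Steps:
u(b, J) = 3 (u(b, J) = 1*3 = 3)
n = 90 (n = 64 + 26 = 90)
n + u(0*1, -10) = 90 + 3 = 93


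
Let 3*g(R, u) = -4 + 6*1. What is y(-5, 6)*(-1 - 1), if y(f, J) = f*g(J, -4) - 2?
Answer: 32/3 ≈ 10.667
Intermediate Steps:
g(R, u) = ⅔ (g(R, u) = (-4 + 6*1)/3 = (-4 + 6)/3 = (⅓)*2 = ⅔)
y(f, J) = -2 + 2*f/3 (y(f, J) = f*(⅔) - 2 = 2*f/3 - 2 = -2 + 2*f/3)
y(-5, 6)*(-1 - 1) = (-2 + (⅔)*(-5))*(-1 - 1) = (-2 - 10/3)*(-2) = -16/3*(-2) = 32/3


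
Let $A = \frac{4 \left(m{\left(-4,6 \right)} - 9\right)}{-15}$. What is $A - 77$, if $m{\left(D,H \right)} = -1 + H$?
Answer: $- \frac{1139}{15} \approx -75.933$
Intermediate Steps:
$A = \frac{16}{15}$ ($A = \frac{4 \left(\left(-1 + 6\right) - 9\right)}{-15} = 4 \left(5 - 9\right) \left(- \frac{1}{15}\right) = 4 \left(-4\right) \left(- \frac{1}{15}\right) = \left(-16\right) \left(- \frac{1}{15}\right) = \frac{16}{15} \approx 1.0667$)
$A - 77 = \frac{16}{15} - 77 = - \frac{1139}{15}$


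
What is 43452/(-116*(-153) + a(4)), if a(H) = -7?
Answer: 43452/17741 ≈ 2.4492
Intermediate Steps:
43452/(-116*(-153) + a(4)) = 43452/(-116*(-153) - 7) = 43452/(17748 - 7) = 43452/17741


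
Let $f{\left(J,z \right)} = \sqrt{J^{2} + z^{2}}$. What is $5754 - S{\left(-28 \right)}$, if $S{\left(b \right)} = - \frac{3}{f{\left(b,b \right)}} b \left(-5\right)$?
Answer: $5754 + \frac{15 \sqrt{2}}{2} \approx 5764.6$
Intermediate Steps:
$S{\left(b \right)} = \frac{15 b \sqrt{2}}{2 \sqrt{b^{2}}}$ ($S{\left(b \right)} = - \frac{3}{\sqrt{b^{2} + b^{2}}} b \left(-5\right) = - \frac{3}{\sqrt{2 b^{2}}} b \left(-5\right) = - \frac{3}{\sqrt{2} \sqrt{b^{2}}} b \left(-5\right) = - 3 \frac{\sqrt{2}}{2 \sqrt{b^{2}}} b \left(-5\right) = - \frac{3 \sqrt{2}}{2 \sqrt{b^{2}}} b \left(-5\right) = - \frac{3 b \sqrt{2}}{2 \sqrt{b^{2}}} \left(-5\right) = \frac{15 b \sqrt{2}}{2 \sqrt{b^{2}}}$)
$5754 - S{\left(-28 \right)} = 5754 - \frac{15}{2} \left(-28\right) \sqrt{2} \frac{1}{\sqrt{\left(-28\right)^{2}}} = 5754 - \frac{15}{2} \left(-28\right) \sqrt{2} \frac{1}{\sqrt{784}} = 5754 - \frac{15}{2} \left(-28\right) \sqrt{2} \cdot \frac{1}{28} = 5754 - - \frac{15 \sqrt{2}}{2} = 5754 + \frac{15 \sqrt{2}}{2}$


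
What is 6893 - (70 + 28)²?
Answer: -2711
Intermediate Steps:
6893 - (70 + 28)² = 6893 - 1*98² = 6893 - 1*9604 = 6893 - 9604 = -2711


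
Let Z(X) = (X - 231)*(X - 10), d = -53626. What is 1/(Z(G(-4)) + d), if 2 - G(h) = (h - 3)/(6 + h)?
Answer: -4/210445 ≈ -1.9007e-5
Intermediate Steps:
G(h) = 2 - (-3 + h)/(6 + h) (G(h) = 2 - (h - 3)/(6 + h) = 2 - (-3 + h)/(6 + h))
Z(X) = (-231 + X)*(-10 + X)
1/(Z(G(-4)) + d) = 1/((2310 + ((15 - 4)/(6 - 4))**2 - 241*(15 - 4)/(6 - 4)) - 53626) = 1/((2310 + (11/2)**2 - 241*11/2) - 53626) = 1/((2310 + 121/4 - 2651/2) - 53626) = 1/(4059/4 - 53626) = 1/(-210445/4) = -4/210445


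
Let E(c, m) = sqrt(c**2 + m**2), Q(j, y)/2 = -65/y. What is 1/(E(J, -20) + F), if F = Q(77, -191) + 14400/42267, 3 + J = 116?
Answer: -7395860921630/95355438875798269 + 7241475618001*sqrt(13169)/95355438875798269 ≈ 0.0086372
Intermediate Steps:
J = 113 (J = -3 + 116 = 113)
Q(j, y) = -130/y (Q(j, y) = 2*(-65/y) = -130/y)
F = 2748370/2690999 (F = -130/(-191) + 14400/42267 = -130*(-1/191) + 14400*(1/42267) = 130/191 + 4800/14089 = 2748370/2690999 ≈ 1.0213)
1/(E(J, -20) + F) = 1/(sqrt(113**2 + (-20)**2) + 2748370/2690999) = 1/(sqrt(12769 + 400) + 2748370/2690999) = 1/(sqrt(13169) + 2748370/2690999) = 1/(2748370/2690999 + sqrt(13169))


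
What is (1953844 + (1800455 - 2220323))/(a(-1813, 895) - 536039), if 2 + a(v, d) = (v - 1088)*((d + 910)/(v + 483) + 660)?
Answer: -21475664/34254695 ≈ -0.62694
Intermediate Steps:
a(v, d) = -2 + (-1088 + v)*(660 + (910 + d)/(483 + v)) (a(v, d) = -2 + (v - 1088)*((d + 910)/(v + 483) + 660) = -2 + (-1088 + v)*((910 + d)/(483 + v) + 660) = -2 + (-1088 + v)*(660 + (910 + d)/(483 + v)))
(1953844 + (1800455 - 2220323))/(a(-1813, 895) - 536039) = (1953844 + (1800455 - 2220323))/((-347823686 - 398392*(-1813) - 1088*895 + 660*(-1813)**2 + 895*(-1813))/(483 - 1813) - 536039) = (1953844 - 419868)/((-347823686 + 722284696 - 973760 + 660*3286969 - 1622635)/(-1330) - 536039) = 1533976/(-(-347823686 + 722284696 - 973760 + 2169399540 - 1622635)/1330 - 536039) = 1533976/(-1/1330*2541264155 - 536039) = 1533976/(-26750149/14 - 536039) = 1533976/(-34254695/14) = 1533976*(-14/34254695) = -21475664/34254695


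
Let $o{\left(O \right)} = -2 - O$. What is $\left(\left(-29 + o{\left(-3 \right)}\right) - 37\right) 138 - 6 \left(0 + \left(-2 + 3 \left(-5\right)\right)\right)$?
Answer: $-8868$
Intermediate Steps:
$\left(\left(-29 + o{\left(-3 \right)}\right) - 37\right) 138 - 6 \left(0 + \left(-2 + 3 \left(-5\right)\right)\right) = \left(\left(-29 - -1\right) - 37\right) 138 - 6 \left(0 + \left(-2 + 3 \left(-5\right)\right)\right) = \left(\left(-29 + \left(-2 + 3\right)\right) - 37\right) 138 - 6 \left(0 - 17\right) = \left(\left(-29 + 1\right) - 37\right) 138 - 6 \left(0 - 17\right) = \left(-28 - 37\right) 138 - -102 = \left(-65\right) 138 + 102 = -8970 + 102 = -8868$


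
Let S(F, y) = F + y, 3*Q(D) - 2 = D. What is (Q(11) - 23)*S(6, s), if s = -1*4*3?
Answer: 112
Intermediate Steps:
s = -12 (s = -4*3 = -12)
Q(D) = 2/3 + D/3
(Q(11) - 23)*S(6, s) = ((2/3 + (1/3)*11) - 23)*(6 - 12) = ((2/3 + 11/3) - 23)*(-6) = (13/3 - 23)*(-6) = -56/3*(-6) = 112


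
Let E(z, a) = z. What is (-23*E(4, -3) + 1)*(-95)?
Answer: 8645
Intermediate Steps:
(-23*E(4, -3) + 1)*(-95) = (-23*4 + 1)*(-95) = (-92 + 1)*(-95) = -91*(-95) = 8645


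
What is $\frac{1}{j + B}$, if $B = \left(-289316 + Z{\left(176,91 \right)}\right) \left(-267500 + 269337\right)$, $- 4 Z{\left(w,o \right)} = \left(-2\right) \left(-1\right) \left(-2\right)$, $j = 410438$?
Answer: $- \frac{1}{531061217} \approx -1.883 \cdot 10^{-9}$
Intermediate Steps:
$Z{\left(w,o \right)} = 1$ ($Z{\left(w,o \right)} = - \frac{\left(-2\right) \left(-1\right) \left(-2\right)}{4} = - \frac{2 \left(-2\right)}{4} = \left(- \frac{1}{4}\right) \left(-4\right) = 1$)
$B = -531471655$ ($B = \left(-289316 + 1\right) \left(-267500 + 269337\right) = \left(-289315\right) 1837 = -531471655$)
$\frac{1}{j + B} = \frac{1}{410438 - 531471655} = \frac{1}{-531061217} = - \frac{1}{531061217}$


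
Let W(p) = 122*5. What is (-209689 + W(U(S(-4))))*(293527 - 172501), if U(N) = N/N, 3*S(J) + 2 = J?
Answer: -25303995054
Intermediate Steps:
S(J) = -2/3 + J/3
U(N) = 1
W(p) = 610
(-209689 + W(U(S(-4))))*(293527 - 172501) = (-209689 + 610)*(293527 - 172501) = -209079*121026 = -25303995054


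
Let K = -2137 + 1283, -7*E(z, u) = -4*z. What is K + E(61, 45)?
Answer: -5734/7 ≈ -819.14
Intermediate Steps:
E(z, u) = 4*z/7 (E(z, u) = -(-4)*z/7 = 4*z/7)
K = -854
K + E(61, 45) = -854 + (4/7)*61 = -854 + 244/7 = -5734/7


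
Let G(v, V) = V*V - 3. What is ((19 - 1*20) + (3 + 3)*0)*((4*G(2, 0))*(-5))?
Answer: -60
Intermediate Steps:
G(v, V) = -3 + V² (G(v, V) = V² - 3 = -3 + V²)
((19 - 1*20) + (3 + 3)*0)*((4*G(2, 0))*(-5)) = ((19 - 1*20) + (3 + 3)*0)*((4*(-3 + 0²))*(-5)) = ((19 - 20) + 6*0)*((4*(-3 + 0))*(-5)) = (-1 + 0)*((4*(-3))*(-5)) = -(-12)*(-5) = -1*60 = -60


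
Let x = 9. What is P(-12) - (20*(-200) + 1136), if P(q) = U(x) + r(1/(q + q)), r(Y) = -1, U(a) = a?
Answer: 2872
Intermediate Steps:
P(q) = 8 (P(q) = 9 - 1 = 8)
P(-12) - (20*(-200) + 1136) = 8 - (20*(-200) + 1136) = 8 - (-4000 + 1136) = 8 - 1*(-2864) = 8 + 2864 = 2872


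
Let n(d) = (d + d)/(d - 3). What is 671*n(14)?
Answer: 1708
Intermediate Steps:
n(d) = 2*d/(-3 + d) (n(d) = (2*d)/(-3 + d) = 2*d/(-3 + d))
671*n(14) = 671*(2*14/(-3 + 14)) = 671*(2*14/11) = 671*(2*14*(1/11)) = 671*(28/11) = 1708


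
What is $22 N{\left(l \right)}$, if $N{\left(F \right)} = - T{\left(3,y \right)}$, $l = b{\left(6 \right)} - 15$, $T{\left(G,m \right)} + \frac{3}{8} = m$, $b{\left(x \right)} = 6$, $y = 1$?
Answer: $- \frac{55}{4} \approx -13.75$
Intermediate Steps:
$T{\left(G,m \right)} = - \frac{3}{8} + m$
$l = -9$ ($l = 6 - 15 = -9$)
$N{\left(F \right)} = - \frac{5}{8}$ ($N{\left(F \right)} = - (- \frac{3}{8} + 1) = \left(-1\right) \frac{5}{8} = - \frac{5}{8}$)
$22 N{\left(l \right)} = 22 \left(- \frac{5}{8}\right) = - \frac{55}{4}$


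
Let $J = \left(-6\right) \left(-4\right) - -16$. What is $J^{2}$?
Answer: $1600$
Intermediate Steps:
$J = 40$ ($J = 24 + 16 = 40$)
$J^{2} = 40^{2} = 1600$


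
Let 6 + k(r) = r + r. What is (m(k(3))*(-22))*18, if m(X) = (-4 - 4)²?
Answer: -25344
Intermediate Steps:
k(r) = -6 + 2*r (k(r) = -6 + (r + r) = -6 + 2*r)
m(X) = 64 (m(X) = (-8)² = 64)
(m(k(3))*(-22))*18 = (64*(-22))*18 = -1408*18 = -25344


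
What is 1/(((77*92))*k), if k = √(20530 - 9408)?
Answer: √11122/78788248 ≈ 1.3385e-6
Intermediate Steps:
k = √11122 ≈ 105.46
1/(((77*92))*k) = 1/(((77*92))*(√11122)) = (√11122/11122)/7084 = √11122/78788248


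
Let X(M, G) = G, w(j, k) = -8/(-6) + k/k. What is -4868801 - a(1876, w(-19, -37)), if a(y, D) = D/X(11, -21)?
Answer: -43819208/9 ≈ -4.8688e+6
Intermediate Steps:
w(j, k) = 7/3 (w(j, k) = -8*(-⅙) + 1 = 4/3 + 1 = 7/3)
a(y, D) = -D/21 (a(y, D) = D/(-21) = D*(-1/21) = -D/21)
-4868801 - a(1876, w(-19, -37)) = -4868801 - (-1)*7/(21*3) = -4868801 - 1*(-⅑) = -4868801 + ⅑ = -43819208/9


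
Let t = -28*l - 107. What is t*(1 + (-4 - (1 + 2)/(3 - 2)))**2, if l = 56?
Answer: -60300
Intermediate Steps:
t = -1675 (t = -28*56 - 107 = -1568 - 107 = -1675)
t*(1 + (-4 - (1 + 2)/(3 - 2)))**2 = -1675*(1 + (-4 - (1 + 2)/(3 - 2)))**2 = -1675*(1 + (-4 - 3/1))**2 = -1675*(1 + (-4 - 3))**2 = -1675*(1 - 7)**2 = -1675*(-6)**2 = -1675*36 = -60300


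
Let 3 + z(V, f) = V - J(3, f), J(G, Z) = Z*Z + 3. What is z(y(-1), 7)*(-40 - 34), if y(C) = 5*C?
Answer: 4440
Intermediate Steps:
J(G, Z) = 3 + Z² (J(G, Z) = Z² + 3 = 3 + Z²)
z(V, f) = -6 + V - f² (z(V, f) = -3 + (V - (3 + f²)) = -3 + (V + (-3 - f²)) = -3 + (-3 + V - f²) = -6 + V - f²)
z(y(-1), 7)*(-40 - 34) = (-6 + 5*(-1) - 1*7²)*(-40 - 34) = (-6 - 5 - 1*49)*(-74) = (-6 - 5 - 49)*(-74) = -60*(-74) = 4440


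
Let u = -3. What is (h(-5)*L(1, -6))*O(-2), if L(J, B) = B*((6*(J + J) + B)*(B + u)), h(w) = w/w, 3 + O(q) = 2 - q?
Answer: 324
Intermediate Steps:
O(q) = -1 - q (O(q) = -3 + (2 - q) = -1 - q)
h(w) = 1
L(J, B) = B*(-3 + B)*(B + 12*J) (L(J, B) = B*((6*(J + J) + B)*(B - 3)) = B*((6*(2*J) + B)*(-3 + B)) = B*((12*J + B)*(-3 + B)) = B*((B + 12*J)*(-3 + B)) = B*((-3 + B)*(B + 12*J)) = B*(-3 + B)*(B + 12*J))
(h(-5)*L(1, -6))*O(-2) = (1*(-6*((-6)² - 36*1 - 3*(-6) + 12*(-6)*1)))*(-1 - 1*(-2)) = (1*(-6*(36 - 36 + 18 - 72)))*(-1 + 2) = (1*(-6*(-54)))*1 = (1*324)*1 = 324*1 = 324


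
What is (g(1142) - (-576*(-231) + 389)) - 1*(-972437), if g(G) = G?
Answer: 840134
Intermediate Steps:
(g(1142) - (-576*(-231) + 389)) - 1*(-972437) = (1142 - (-576*(-231) + 389)) - 1*(-972437) = (1142 - (133056 + 389)) + 972437 = (1142 - 1*133445) + 972437 = (1142 - 133445) + 972437 = -132303 + 972437 = 840134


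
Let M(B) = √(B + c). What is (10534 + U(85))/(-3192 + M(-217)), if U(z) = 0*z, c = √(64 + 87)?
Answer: -10534/(3192 - I*√(217 - √151)) ≈ -3.3001 - 0.014792*I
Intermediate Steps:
c = √151 ≈ 12.288
M(B) = √(B + √151)
U(z) = 0
(10534 + U(85))/(-3192 + M(-217)) = (10534 + 0)/(-3192 + √(-217 + √151)) = 10534/(-3192 + √(-217 + √151))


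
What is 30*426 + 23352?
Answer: 36132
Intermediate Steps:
30*426 + 23352 = 12780 + 23352 = 36132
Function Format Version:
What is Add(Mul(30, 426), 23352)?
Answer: 36132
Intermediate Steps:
Add(Mul(30, 426), 23352) = Add(12780, 23352) = 36132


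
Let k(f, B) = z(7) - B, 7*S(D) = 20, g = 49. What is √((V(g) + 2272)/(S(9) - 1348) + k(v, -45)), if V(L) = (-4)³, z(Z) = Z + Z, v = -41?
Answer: √79460447/1177 ≈ 7.5735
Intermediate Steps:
z(Z) = 2*Z
S(D) = 20/7 (S(D) = (⅐)*20 = 20/7)
k(f, B) = 14 - B (k(f, B) = 2*7 - B = 14 - B)
V(L) = -64
√((V(g) + 2272)/(S(9) - 1348) + k(v, -45)) = √((-64 + 2272)/(20/7 - 1348) + (14 - 1*(-45))) = √(2208/(-9416/7) + (14 + 45)) = √(2208*(-7/9416) + 59) = √(-1932/1177 + 59) = √(67511/1177) = √79460447/1177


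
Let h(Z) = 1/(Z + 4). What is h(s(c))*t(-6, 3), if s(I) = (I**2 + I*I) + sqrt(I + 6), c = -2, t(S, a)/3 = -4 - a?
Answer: -3/2 ≈ -1.5000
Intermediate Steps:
t(S, a) = -12 - 3*a (t(S, a) = 3*(-4 - a) = -12 - 3*a)
s(I) = sqrt(6 + I) + 2*I**2 (s(I) = (I**2 + I**2) + sqrt(6 + I) = 2*I**2 + sqrt(6 + I) = sqrt(6 + I) + 2*I**2)
h(Z) = 1/(4 + Z)
h(s(c))*t(-6, 3) = (-12 - 3*3)/(4 + (sqrt(6 - 2) + 2*(-2)**2)) = (-12 - 9)/(4 + (sqrt(4) + 2*4)) = -21/(4 + (2 + 8)) = -21/(4 + 10) = -21/14 = (1/14)*(-21) = -3/2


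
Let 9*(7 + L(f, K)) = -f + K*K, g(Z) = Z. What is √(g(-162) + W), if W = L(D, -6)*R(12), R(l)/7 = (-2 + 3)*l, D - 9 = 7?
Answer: 13*I*√30/3 ≈ 23.735*I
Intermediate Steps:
D = 16 (D = 9 + 7 = 16)
L(f, K) = -7 - f/9 + K²/9 (L(f, K) = -7 + (-f + K*K)/9 = -7 + (-f + K²)/9 = -7 + (K² - f)/9 = -7 + (-f/9 + K²/9) = -7 - f/9 + K²/9)
R(l) = 7*l (R(l) = 7*((-2 + 3)*l) = 7*(1*l) = 7*l)
W = -1204/3 (W = (-7 - ⅑*16 + (⅑)*(-6)²)*(7*12) = (-7 - 16/9 + (⅑)*36)*84 = (-7 - 16/9 + 4)*84 = -43/9*84 = -1204/3 ≈ -401.33)
√(g(-162) + W) = √(-162 - 1204/3) = √(-1690/3) = 13*I*√30/3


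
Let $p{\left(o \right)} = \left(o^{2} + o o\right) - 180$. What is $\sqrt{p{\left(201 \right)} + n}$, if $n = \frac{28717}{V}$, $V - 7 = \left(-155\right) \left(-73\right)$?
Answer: $\frac{\sqrt{1148341399258}}{3774} \approx 283.94$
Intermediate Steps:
$V = 11322$ ($V = 7 - -11315 = 7 + 11315 = 11322$)
$p{\left(o \right)} = -180 + 2 o^{2}$ ($p{\left(o \right)} = \left(o^{2} + o^{2}\right) - 180 = 2 o^{2} - 180 = -180 + 2 o^{2}$)
$n = \frac{28717}{11322} \approx 2.5364$
$\sqrt{p{\left(201 \right)} + n} = \sqrt{\left(-180 + 2 \cdot 201^{2}\right) + \frac{28717}{11322}} = \sqrt{\left(-180 + 2 \cdot 40401\right) + \frac{28717}{11322}} = \sqrt{\left(-180 + 80802\right) + \frac{28717}{11322}} = \sqrt{80622 + \frac{28717}{11322}} = \sqrt{\frac{912831001}{11322}} = \frac{\sqrt{1148341399258}}{3774}$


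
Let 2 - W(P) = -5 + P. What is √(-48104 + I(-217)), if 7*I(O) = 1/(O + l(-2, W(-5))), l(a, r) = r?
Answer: I*√99056960835/1435 ≈ 219.33*I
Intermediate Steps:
W(P) = 7 - P (W(P) = 2 - (-5 + P) = 2 + (5 - P) = 7 - P)
I(O) = 1/(7*(12 + O)) (I(O) = 1/(7*(O + (7 - 1*(-5)))) = 1/(7*(O + (7 + 5))) = 1/(7*(O + 12)) = 1/(7*(12 + O)))
√(-48104 + I(-217)) = √(-48104 + 1/(7*(12 - 217))) = √(-48104 + (⅐)/(-205)) = √(-48104 + (⅐)*(-1/205)) = √(-48104 - 1/1435) = √(-69029241/1435) = I*√99056960835/1435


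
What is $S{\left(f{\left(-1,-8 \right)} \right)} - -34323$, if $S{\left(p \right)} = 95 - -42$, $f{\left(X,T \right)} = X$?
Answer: $34460$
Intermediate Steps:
$S{\left(p \right)} = 137$ ($S{\left(p \right)} = 95 + 42 = 137$)
$S{\left(f{\left(-1,-8 \right)} \right)} - -34323 = 137 - -34323 = 137 + 34323 = 34460$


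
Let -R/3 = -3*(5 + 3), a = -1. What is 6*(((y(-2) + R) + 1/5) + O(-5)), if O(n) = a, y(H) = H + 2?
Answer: 2136/5 ≈ 427.20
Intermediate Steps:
y(H) = 2 + H
O(n) = -1
R = 72 (R = -(-9)*(5 + 3) = -(-9)*8 = -3*(-24) = 72)
6*(((y(-2) + R) + 1/5) + O(-5)) = 6*((((2 - 2) + 72) + 1/5) - 1) = 6*(((0 + 72) + ⅕) - 1) = 6*((72 + ⅕) - 1) = 6*(361/5 - 1) = 6*(356/5) = 2136/5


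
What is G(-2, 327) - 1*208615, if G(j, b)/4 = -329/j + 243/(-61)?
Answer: -12686349/61 ≈ -2.0797e+5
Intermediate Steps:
G(j, b) = -972/61 - 1316/j (G(j, b) = 4*(-329/j + 243/(-61)) = 4*(-329/j + 243*(-1/61)) = 4*(-329/j - 243/61) = 4*(-243/61 - 329/j) = -972/61 - 1316/j)
G(-2, 327) - 1*208615 = (-972/61 - 1316/(-2)) - 1*208615 = (-972/61 - 1316*(-½)) - 208615 = (-972/61 + 658) - 208615 = 39166/61 - 208615 = -12686349/61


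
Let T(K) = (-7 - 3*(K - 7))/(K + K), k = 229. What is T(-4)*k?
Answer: -2977/4 ≈ -744.25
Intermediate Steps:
T(K) = (14 - 3*K)/(2*K) (T(K) = (-7 - 3*(-7 + K))/((2*K)) = (-7 + (21 - 3*K))*(1/(2*K)) = (14 - 3*K)*(1/(2*K)) = (14 - 3*K)/(2*K))
T(-4)*k = (-3/2 + 7/(-4))*229 = (-3/2 + 7*(-¼))*229 = (-3/2 - 7/4)*229 = -13/4*229 = -2977/4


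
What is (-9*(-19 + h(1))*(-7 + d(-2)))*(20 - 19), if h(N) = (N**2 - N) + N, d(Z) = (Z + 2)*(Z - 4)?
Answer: -1134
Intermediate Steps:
d(Z) = (-4 + Z)*(2 + Z) (d(Z) = (2 + Z)*(-4 + Z) = (-4 + Z)*(2 + Z))
h(N) = N**2
(-9*(-19 + h(1))*(-7 + d(-2)))*(20 - 19) = (-9*(-19 + 1**2)*(-7 + (-8 + (-2)**2 - 2*(-2))))*(20 - 19) = -9*(-19 + 1)*(-7 + (-8 + 4 + 4))*1 = -(-162)*(-7 + 0)*1 = -(-162)*(-7)*1 = -9*126*1 = -1134*1 = -1134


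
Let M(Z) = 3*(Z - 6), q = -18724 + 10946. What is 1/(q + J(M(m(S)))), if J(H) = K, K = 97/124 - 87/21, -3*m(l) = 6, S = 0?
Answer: -868/6754221 ≈ -0.00012851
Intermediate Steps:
q = -7778
m(l) = -2 (m(l) = -⅓*6 = -2)
M(Z) = -18 + 3*Z (M(Z) = 3*(-6 + Z) = -18 + 3*Z)
K = -2917/868 (K = 97*(1/124) - 87*1/21 = 97/124 - 29/7 = -2917/868 ≈ -3.3606)
J(H) = -2917/868
1/(q + J(M(m(S)))) = 1/(-7778 - 2917/868) = 1/(-6754221/868) = -868/6754221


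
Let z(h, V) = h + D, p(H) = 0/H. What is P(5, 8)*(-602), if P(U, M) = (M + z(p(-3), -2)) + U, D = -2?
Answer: -6622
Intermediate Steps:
p(H) = 0
z(h, V) = -2 + h (z(h, V) = h - 2 = -2 + h)
P(U, M) = -2 + M + U (P(U, M) = (M + (-2 + 0)) + U = (M - 2) + U = (-2 + M) + U = -2 + M + U)
P(5, 8)*(-602) = (-2 + 8 + 5)*(-602) = 11*(-602) = -6622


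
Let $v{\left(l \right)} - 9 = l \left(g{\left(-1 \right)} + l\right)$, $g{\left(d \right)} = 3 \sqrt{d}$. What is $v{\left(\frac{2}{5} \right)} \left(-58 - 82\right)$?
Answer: $- \frac{6412}{5} - 168 i \approx -1282.4 - 168.0 i$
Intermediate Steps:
$v{\left(l \right)} = 9 + l \left(l + 3 i\right)$ ($v{\left(l \right)} = 9 + l \left(3 \sqrt{-1} + l\right) = 9 + l \left(3 i + l\right) = 9 + l \left(l + 3 i\right)$)
$v{\left(\frac{2}{5} \right)} \left(-58 - 82\right) = \left(9 + \left(\frac{2}{5}\right)^{2} + 3 i \frac{2}{5}\right) \left(-58 - 82\right) = \left(9 + \left(2 \cdot \frac{1}{5}\right)^{2} + 3 i 2 \cdot \frac{1}{5}\right) \left(-140\right) = \left(9 + \left(\frac{2}{5}\right)^{2} + 3 i \frac{2}{5}\right) \left(-140\right) = \left(9 + \frac{4}{25} + \frac{6 i}{5}\right) \left(-140\right) = \left(\frac{229}{25} + \frac{6 i}{5}\right) \left(-140\right) = - \frac{6412}{5} - 168 i$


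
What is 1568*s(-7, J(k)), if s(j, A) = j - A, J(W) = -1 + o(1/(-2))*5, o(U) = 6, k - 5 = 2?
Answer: -56448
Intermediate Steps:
k = 7 (k = 5 + 2 = 7)
J(W) = 29 (J(W) = -1 + 6*5 = -1 + 30 = 29)
1568*s(-7, J(k)) = 1568*(-7 - 1*29) = 1568*(-7 - 29) = 1568*(-36) = -56448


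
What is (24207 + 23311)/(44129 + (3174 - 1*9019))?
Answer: 23759/19142 ≈ 1.2412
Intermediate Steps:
(24207 + 23311)/(44129 + (3174 - 1*9019)) = 47518/(44129 + (3174 - 9019)) = 47518/(44129 - 5845) = 47518/38284 = 47518*(1/38284) = 23759/19142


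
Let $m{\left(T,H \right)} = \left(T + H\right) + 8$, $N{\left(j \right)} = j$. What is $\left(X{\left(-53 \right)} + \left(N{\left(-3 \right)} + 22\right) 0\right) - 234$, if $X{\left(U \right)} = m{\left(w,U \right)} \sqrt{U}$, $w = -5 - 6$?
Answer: $-234 - 56 i \sqrt{53} \approx -234.0 - 407.69 i$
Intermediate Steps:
$w = -11$ ($w = -5 - 6 = -11$)
$m{\left(T,H \right)} = 8 + H + T$ ($m{\left(T,H \right)} = \left(H + T\right) + 8 = 8 + H + T$)
$X{\left(U \right)} = \sqrt{U} \left(-3 + U\right)$ ($X{\left(U \right)} = \left(8 + U - 11\right) \sqrt{U} = \left(-3 + U\right) \sqrt{U} = \sqrt{U} \left(-3 + U\right)$)
$\left(X{\left(-53 \right)} + \left(N{\left(-3 \right)} + 22\right) 0\right) - 234 = \left(\sqrt{-53} \left(-3 - 53\right) + \left(-3 + 22\right) 0\right) - 234 = \left(i \sqrt{53} \left(-56\right) + 19 \cdot 0\right) - 234 = \left(- 56 i \sqrt{53} + 0\right) - 234 = - 56 i \sqrt{53} - 234 = -234 - 56 i \sqrt{53}$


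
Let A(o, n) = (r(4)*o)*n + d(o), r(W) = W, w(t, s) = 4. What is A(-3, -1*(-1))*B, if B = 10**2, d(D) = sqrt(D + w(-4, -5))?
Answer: -1100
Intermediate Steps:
d(D) = sqrt(4 + D) (d(D) = sqrt(D + 4) = sqrt(4 + D))
B = 100
A(o, n) = sqrt(4 + o) + 4*n*o (A(o, n) = (4*o)*n + sqrt(4 + o) = 4*n*o + sqrt(4 + o) = sqrt(4 + o) + 4*n*o)
A(-3, -1*(-1))*B = (sqrt(4 - 3) + 4*(-1*(-1))*(-3))*100 = (sqrt(1) + 4*1*(-3))*100 = (1 - 12)*100 = -11*100 = -1100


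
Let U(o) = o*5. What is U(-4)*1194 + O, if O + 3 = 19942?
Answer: -3941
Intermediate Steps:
U(o) = 5*o
O = 19939 (O = -3 + 19942 = 19939)
U(-4)*1194 + O = (5*(-4))*1194 + 19939 = -20*1194 + 19939 = -23880 + 19939 = -3941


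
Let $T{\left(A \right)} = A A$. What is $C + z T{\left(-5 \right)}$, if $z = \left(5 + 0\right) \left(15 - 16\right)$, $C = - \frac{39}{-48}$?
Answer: $- \frac{1987}{16} \approx -124.19$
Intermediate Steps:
$C = \frac{13}{16}$ ($C = \left(-39\right) \left(- \frac{1}{48}\right) = \frac{13}{16} \approx 0.8125$)
$T{\left(A \right)} = A^{2}$
$z = -5$ ($z = 5 \left(-1\right) = -5$)
$C + z T{\left(-5 \right)} = \frac{13}{16} - 5 \left(-5\right)^{2} = \frac{13}{16} - 125 = - \frac{1987}{16}$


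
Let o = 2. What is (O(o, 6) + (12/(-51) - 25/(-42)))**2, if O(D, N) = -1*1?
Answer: 208849/509796 ≈ 0.40967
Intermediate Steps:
O(D, N) = -1
(O(o, 6) + (12/(-51) - 25/(-42)))**2 = (-1 + (12/(-51) - 25/(-42)))**2 = (-1 + (12*(-1/51) - 25*(-1/42)))**2 = (-1 + (-4/17 + 25/42))**2 = (-1 + 257/714)**2 = (-457/714)**2 = 208849/509796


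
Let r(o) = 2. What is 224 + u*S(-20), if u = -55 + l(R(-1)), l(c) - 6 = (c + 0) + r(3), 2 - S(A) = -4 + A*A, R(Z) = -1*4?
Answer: 20318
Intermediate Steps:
R(Z) = -4
S(A) = 6 - A**2 (S(A) = 2 - (-4 + A*A) = 2 - (-4 + A**2) = 2 + (4 - A**2) = 6 - A**2)
l(c) = 8 + c (l(c) = 6 + ((c + 0) + 2) = 6 + (c + 2) = 6 + (2 + c) = 8 + c)
u = -51 (u = -55 + (8 - 4) = -55 + 4 = -51)
224 + u*S(-20) = 224 - 51*(6 - 1*(-20)**2) = 224 - 51*(6 - 1*400) = 224 - 51*(6 - 400) = 224 - 51*(-394) = 224 + 20094 = 20318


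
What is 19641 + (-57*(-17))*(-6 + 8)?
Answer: 21579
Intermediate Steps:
19641 + (-57*(-17))*(-6 + 8) = 19641 + 969*2 = 19641 + 1938 = 21579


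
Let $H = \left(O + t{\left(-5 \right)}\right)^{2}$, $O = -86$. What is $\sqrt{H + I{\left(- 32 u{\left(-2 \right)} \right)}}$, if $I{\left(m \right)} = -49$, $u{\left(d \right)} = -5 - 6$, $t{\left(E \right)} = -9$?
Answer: $4 \sqrt{561} \approx 94.742$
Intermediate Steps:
$u{\left(d \right)} = -11$ ($u{\left(d \right)} = -5 - 6 = -11$)
$H = 9025$ ($H = \left(-86 - 9\right)^{2} = \left(-95\right)^{2} = 9025$)
$\sqrt{H + I{\left(- 32 u{\left(-2 \right)} \right)}} = \sqrt{9025 - 49} = \sqrt{8976} = 4 \sqrt{561}$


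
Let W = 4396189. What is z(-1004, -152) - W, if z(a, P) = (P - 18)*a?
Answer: -4225509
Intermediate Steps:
z(a, P) = a*(-18 + P) (z(a, P) = (-18 + P)*a = a*(-18 + P))
z(-1004, -152) - W = -1004*(-18 - 152) - 1*4396189 = -1004*(-170) - 4396189 = 170680 - 4396189 = -4225509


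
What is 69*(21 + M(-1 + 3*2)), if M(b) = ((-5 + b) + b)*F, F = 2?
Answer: 2139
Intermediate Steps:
M(b) = -10 + 4*b (M(b) = ((-5 + b) + b)*2 = (-5 + 2*b)*2 = -10 + 4*b)
69*(21 + M(-1 + 3*2)) = 69*(21 + (-10 + 4*(-1 + 3*2))) = 69*(21 + (-10 + 4*(-1 + 6))) = 69*(21 + (-10 + 4*5)) = 69*(21 + (-10 + 20)) = 69*(21 + 10) = 69*31 = 2139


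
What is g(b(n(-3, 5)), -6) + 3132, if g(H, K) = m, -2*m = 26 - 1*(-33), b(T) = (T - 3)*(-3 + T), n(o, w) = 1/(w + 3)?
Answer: 6205/2 ≈ 3102.5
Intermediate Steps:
n(o, w) = 1/(3 + w)
b(T) = (-3 + T)² (b(T) = (-3 + T)*(-3 + T) = (-3 + T)²)
m = -59/2 (m = -(26 - 1*(-33))/2 = -(26 + 33)/2 = -½*59 = -59/2 ≈ -29.500)
g(H, K) = -59/2
g(b(n(-3, 5)), -6) + 3132 = -59/2 + 3132 = 6205/2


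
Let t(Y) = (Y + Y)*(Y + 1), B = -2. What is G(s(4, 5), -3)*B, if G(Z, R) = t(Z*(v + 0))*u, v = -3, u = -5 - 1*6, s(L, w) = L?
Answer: 5808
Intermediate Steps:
u = -11 (u = -5 - 6 = -11)
t(Y) = 2*Y*(1 + Y) (t(Y) = (2*Y)*(1 + Y) = 2*Y*(1 + Y))
G(Z, R) = 66*Z*(1 - 3*Z) (G(Z, R) = (2*(Z*(-3 + 0))*(1 + Z*(-3 + 0)))*(-11) = (2*(Z*(-3))*(1 + Z*(-3)))*(-11) = (2*(-3*Z)*(1 - 3*Z))*(-11) = -6*Z*(1 - 3*Z)*(-11) = 66*Z*(1 - 3*Z))
G(s(4, 5), -3)*B = (66*4*(1 - 3*4))*(-2) = (66*4*(1 - 12))*(-2) = (66*4*(-11))*(-2) = -2904*(-2) = 5808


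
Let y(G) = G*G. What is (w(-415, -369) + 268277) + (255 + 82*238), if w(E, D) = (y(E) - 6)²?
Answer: 29659672009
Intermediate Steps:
y(G) = G²
w(E, D) = (-6 + E²)² (w(E, D) = (E² - 6)² = (-6 + E²)²)
(w(-415, -369) + 268277) + (255 + 82*238) = ((-6 + (-415)²)² + 268277) + (255 + 82*238) = ((-6 + 172225)² + 268277) + (255 + 19516) = (172219² + 268277) + 19771 = (29659383961 + 268277) + 19771 = 29659652238 + 19771 = 29659672009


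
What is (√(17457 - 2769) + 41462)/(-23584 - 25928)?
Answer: -20731/24756 - √102/4126 ≈ -0.83986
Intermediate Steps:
(√(17457 - 2769) + 41462)/(-23584 - 25928) = (√14688 + 41462)/(-49512) = (12*√102 + 41462)*(-1/49512) = (41462 + 12*√102)*(-1/49512) = -20731/24756 - √102/4126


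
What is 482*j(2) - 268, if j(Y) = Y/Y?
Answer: 214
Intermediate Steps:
j(Y) = 1
482*j(2) - 268 = 482*1 - 268 = 482 - 268 = 214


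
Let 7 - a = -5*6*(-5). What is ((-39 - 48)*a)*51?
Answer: 634491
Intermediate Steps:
a = -143 (a = 7 - (-1)*(5*6)*(-5) = 7 - (-1)*30*(-5) = 7 - (-1)*(-150) = 7 - 1*150 = 7 - 150 = -143)
((-39 - 48)*a)*51 = ((-39 - 48)*(-143))*51 = -87*(-143)*51 = 12441*51 = 634491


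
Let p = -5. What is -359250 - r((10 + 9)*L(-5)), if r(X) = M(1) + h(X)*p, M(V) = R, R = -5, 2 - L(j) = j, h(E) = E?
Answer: -358580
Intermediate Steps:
L(j) = 2 - j
M(V) = -5
r(X) = -5 - 5*X (r(X) = -5 + X*(-5) = -5 - 5*X)
-359250 - r((10 + 9)*L(-5)) = -359250 - (-5 - 5*(10 + 9)*(2 - 1*(-5))) = -359250 - (-5 - 95*(2 + 5)) = -359250 - (-5 - 95*7) = -359250 - (-5 - 5*133) = -359250 - (-5 - 665) = -359250 - 1*(-670) = -359250 + 670 = -358580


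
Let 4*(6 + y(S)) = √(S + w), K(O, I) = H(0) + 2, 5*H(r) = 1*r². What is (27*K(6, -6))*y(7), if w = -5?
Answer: -324 + 27*√2/2 ≈ -304.91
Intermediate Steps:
H(r) = r²/5 (H(r) = (1*r²)/5 = r²/5)
K(O, I) = 2 (K(O, I) = (⅕)*0² + 2 = (⅕)*0 + 2 = 0 + 2 = 2)
y(S) = -6 + √(-5 + S)/4 (y(S) = -6 + √(S - 5)/4 = -6 + √(-5 + S)/4)
(27*K(6, -6))*y(7) = (27*2)*(-6 + √(-5 + 7)/4) = 54*(-6 + √2/4) = -324 + 27*√2/2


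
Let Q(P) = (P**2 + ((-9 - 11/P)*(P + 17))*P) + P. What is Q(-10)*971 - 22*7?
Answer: 624199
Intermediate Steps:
Q(P) = P + P**2 + P*(-9 - 11/P)*(17 + P) (Q(P) = (P**2 + ((-9 - 11/P)*(17 + P))*P) + P = (P**2 + P*(-9 - 11/P)*(17 + P)) + P = P + P**2 + P*(-9 - 11/P)*(17 + P))
Q(-10)*971 - 22*7 = (-187 - 163*(-10) - 8*(-10)**2)*971 - 22*7 = (-187 + 1630 - 8*100)*971 - 154 = (-187 + 1630 - 800)*971 - 154 = 643*971 - 154 = 624353 - 154 = 624199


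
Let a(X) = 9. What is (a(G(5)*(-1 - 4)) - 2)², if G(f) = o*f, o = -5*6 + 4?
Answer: 49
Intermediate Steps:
o = -26 (o = -30 + 4 = -26)
G(f) = -26*f
(a(G(5)*(-1 - 4)) - 2)² = (9 - 2)² = 7² = 49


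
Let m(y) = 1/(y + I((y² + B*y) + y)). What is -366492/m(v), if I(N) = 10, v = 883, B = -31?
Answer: -327277356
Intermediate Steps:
m(y) = 1/(10 + y) (m(y) = 1/(y + 10) = 1/(10 + y))
-366492/m(v) = -366492/(1/(10 + 883)) = -366492/(1/893) = -366492/1/893 = -366492*893 = -327277356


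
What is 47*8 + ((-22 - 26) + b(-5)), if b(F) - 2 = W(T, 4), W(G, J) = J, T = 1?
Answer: 334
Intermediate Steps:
b(F) = 6 (b(F) = 2 + 4 = 6)
47*8 + ((-22 - 26) + b(-5)) = 47*8 + ((-22 - 26) + 6) = 376 + (-48 + 6) = 376 - 42 = 334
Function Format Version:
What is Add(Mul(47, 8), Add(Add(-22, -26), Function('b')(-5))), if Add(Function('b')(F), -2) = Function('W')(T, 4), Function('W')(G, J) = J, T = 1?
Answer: 334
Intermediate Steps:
Function('b')(F) = 6 (Function('b')(F) = Add(2, 4) = 6)
Add(Mul(47, 8), Add(Add(-22, -26), Function('b')(-5))) = Add(Mul(47, 8), Add(Add(-22, -26), 6)) = Add(376, Add(-48, 6)) = Add(376, -42) = 334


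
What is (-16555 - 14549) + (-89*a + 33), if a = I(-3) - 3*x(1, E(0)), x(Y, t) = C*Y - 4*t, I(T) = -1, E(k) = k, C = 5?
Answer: -29647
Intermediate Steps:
x(Y, t) = -4*t + 5*Y (x(Y, t) = 5*Y - 4*t = -4*t + 5*Y)
a = -16 (a = -1 - 3*(-4*0 + 5*1) = -1 - 3*(0 + 5) = -1 - 3*5 = -1 - 15 = -16)
(-16555 - 14549) + (-89*a + 33) = (-16555 - 14549) + (-89*(-16) + 33) = -31104 + (1424 + 33) = -31104 + 1457 = -29647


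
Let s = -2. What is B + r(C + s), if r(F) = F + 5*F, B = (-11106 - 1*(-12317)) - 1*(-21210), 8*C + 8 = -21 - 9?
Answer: 44761/2 ≈ 22381.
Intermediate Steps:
C = -19/4 (C = -1 + (-21 - 9)/8 = -1 + (⅛)*(-30) = -1 - 15/4 = -19/4 ≈ -4.7500)
B = 22421 (B = (-11106 + 12317) + 21210 = 1211 + 21210 = 22421)
r(F) = 6*F
B + r(C + s) = 22421 + 6*(-19/4 - 2) = 22421 + 6*(-27/4) = 22421 - 81/2 = 44761/2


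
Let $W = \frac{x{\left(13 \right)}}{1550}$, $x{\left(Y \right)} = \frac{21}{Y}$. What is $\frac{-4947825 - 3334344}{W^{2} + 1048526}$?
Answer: $- \frac{3362746962802500}{425725147835441} \approx -7.8989$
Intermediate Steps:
$W = \frac{21}{20150}$ ($W = \frac{21 \cdot \frac{1}{13}}{1550} = 21 \cdot \frac{1}{13} \cdot \frac{1}{1550} = \frac{21}{13} \cdot \frac{1}{1550} = \frac{21}{20150} \approx 0.0010422$)
$\frac{-4947825 - 3334344}{W^{2} + 1048526} = \frac{-4947825 - 3334344}{\left(\frac{21}{20150}\right)^{2} + 1048526} = - \frac{8282169}{\frac{441}{406022500} + 1048526} = - \frac{8282169}{\frac{425725147835441}{406022500}} = \left(-8282169\right) \frac{406022500}{425725147835441} = - \frac{3362746962802500}{425725147835441}$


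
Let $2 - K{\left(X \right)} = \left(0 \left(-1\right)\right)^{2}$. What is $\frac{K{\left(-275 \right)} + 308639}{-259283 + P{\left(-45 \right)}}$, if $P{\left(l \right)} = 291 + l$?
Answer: $- \frac{308641}{259037} \approx -1.1915$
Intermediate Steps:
$K{\left(X \right)} = 2$ ($K{\left(X \right)} = 2 - \left(0 \left(-1\right)\right)^{2} = 2 - 0^{2} = 2 - 0 = 2 + 0 = 2$)
$\frac{K{\left(-275 \right)} + 308639}{-259283 + P{\left(-45 \right)}} = \frac{2 + 308639}{-259283 + \left(291 - 45\right)} = \frac{308641}{-259283 + 246} = \frac{308641}{-259037} = 308641 \left(- \frac{1}{259037}\right) = - \frac{308641}{259037}$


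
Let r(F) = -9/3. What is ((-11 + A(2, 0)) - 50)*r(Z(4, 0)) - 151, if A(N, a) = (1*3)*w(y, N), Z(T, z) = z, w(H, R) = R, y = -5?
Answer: 14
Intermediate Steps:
A(N, a) = 3*N (A(N, a) = (1*3)*N = 3*N)
r(F) = -3 (r(F) = -9*⅓ = -3)
((-11 + A(2, 0)) - 50)*r(Z(4, 0)) - 151 = ((-11 + 3*2) - 50)*(-3) - 151 = ((-11 + 6) - 50)*(-3) - 151 = (-5 - 50)*(-3) - 151 = -55*(-3) - 151 = 165 - 151 = 14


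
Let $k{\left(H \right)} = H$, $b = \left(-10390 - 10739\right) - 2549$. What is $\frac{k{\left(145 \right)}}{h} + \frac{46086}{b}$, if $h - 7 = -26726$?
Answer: $- \frac{617402572}{316326241} \approx -1.9518$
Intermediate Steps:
$h = -26719$ ($h = 7 - 26726 = -26719$)
$b = -23678$ ($b = -21129 - 2549 = -23678$)
$\frac{k{\left(145 \right)}}{h} + \frac{46086}{b} = \frac{145}{-26719} + \frac{46086}{-23678} = 145 \left(- \frac{1}{26719}\right) + 46086 \left(- \frac{1}{23678}\right) = - \frac{145}{26719} - \frac{23043}{11839} = - \frac{617402572}{316326241}$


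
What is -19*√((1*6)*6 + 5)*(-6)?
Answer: 114*√41 ≈ 729.96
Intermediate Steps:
-19*√((1*6)*6 + 5)*(-6) = -19*√(6*6 + 5)*(-6) = -19*√(36 + 5)*(-6) = -19*√41*(-6) = 114*√41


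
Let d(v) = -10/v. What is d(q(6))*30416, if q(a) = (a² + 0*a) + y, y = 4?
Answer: -7604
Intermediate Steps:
q(a) = 4 + a² (q(a) = (a² + 0*a) + 4 = (a² + 0) + 4 = a² + 4 = 4 + a²)
d(q(6))*30416 = -10/(4 + 6²)*30416 = -10/(4 + 36)*30416 = -10/40*30416 = -10*1/40*30416 = -¼*30416 = -7604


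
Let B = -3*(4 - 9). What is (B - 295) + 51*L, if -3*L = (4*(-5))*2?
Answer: 400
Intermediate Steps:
L = 40/3 (L = -4*(-5)*2/3 = -(-20)*2/3 = -⅓*(-40) = 40/3 ≈ 13.333)
B = 15 (B = -3*(-5) = 15)
(B - 295) + 51*L = (15 - 295) + 51*(40/3) = -280 + 680 = 400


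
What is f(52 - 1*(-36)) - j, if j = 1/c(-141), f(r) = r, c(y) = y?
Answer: 12409/141 ≈ 88.007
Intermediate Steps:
j = -1/141 (j = 1/(-141) = -1/141 ≈ -0.0070922)
f(52 - 1*(-36)) - j = (52 - 1*(-36)) - 1*(-1/141) = (52 + 36) + 1/141 = 88 + 1/141 = 12409/141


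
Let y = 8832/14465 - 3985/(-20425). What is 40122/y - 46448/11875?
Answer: 1126036762372486/22613479375 ≈ 49795.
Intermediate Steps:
y = 1904293/2363581 (y = 8832*(1/14465) - 3985*(-1/20425) = 8832/14465 + 797/4085 = 1904293/2363581 ≈ 0.80568)
40122/y - 46448/11875 = 40122/(1904293/2363581) - 46448/11875 = 40122*(2363581/1904293) - 46448*1/11875 = 94831596882/1904293 - 46448/11875 = 1126036762372486/22613479375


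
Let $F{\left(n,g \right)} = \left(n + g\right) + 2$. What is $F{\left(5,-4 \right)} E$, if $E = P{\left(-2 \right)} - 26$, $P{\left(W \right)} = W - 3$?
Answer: $-93$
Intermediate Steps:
$P{\left(W \right)} = -3 + W$
$F{\left(n,g \right)} = 2 + g + n$ ($F{\left(n,g \right)} = \left(g + n\right) + 2 = 2 + g + n$)
$E = -31$ ($E = \left(-3 - 2\right) - 26 = -5 - 26 = -31$)
$F{\left(5,-4 \right)} E = \left(2 - 4 + 5\right) \left(-31\right) = 3 \left(-31\right) = -93$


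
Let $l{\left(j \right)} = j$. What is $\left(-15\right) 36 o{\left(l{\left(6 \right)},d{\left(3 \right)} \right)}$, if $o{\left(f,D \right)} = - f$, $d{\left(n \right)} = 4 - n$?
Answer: $3240$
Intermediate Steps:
$\left(-15\right) 36 o{\left(l{\left(6 \right)},d{\left(3 \right)} \right)} = \left(-15\right) 36 \left(\left(-1\right) 6\right) = \left(-540\right) \left(-6\right) = 3240$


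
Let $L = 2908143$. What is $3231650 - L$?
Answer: $323507$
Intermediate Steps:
$3231650 - L = 3231650 - 2908143 = 323507$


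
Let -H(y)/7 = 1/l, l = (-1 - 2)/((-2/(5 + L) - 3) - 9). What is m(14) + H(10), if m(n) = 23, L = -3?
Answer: -22/3 ≈ -7.3333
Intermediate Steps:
l = 3/13 (l = (-1 - 2)/((-2/(5 - 3) - 3) - 9) = -3/((-2/2 - 3) - 9) = -3/((-2*½ - 3) - 9) = -3/((-1 - 3) - 9) = -3/(-4 - 9) = -3/(-13) = -3*(-1/13) = 3/13 ≈ 0.23077)
H(y) = -91/3 (H(y) = -7/3/13 = -7*13/3 = -91/3)
m(14) + H(10) = 23 - 91/3 = -22/3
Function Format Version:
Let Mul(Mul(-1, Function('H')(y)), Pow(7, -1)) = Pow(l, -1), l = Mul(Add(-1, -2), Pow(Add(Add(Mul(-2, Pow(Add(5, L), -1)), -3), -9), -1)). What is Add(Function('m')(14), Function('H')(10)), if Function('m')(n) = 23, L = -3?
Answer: Rational(-22, 3) ≈ -7.3333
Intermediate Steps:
l = Rational(3, 13) (l = Mul(Add(-1, -2), Pow(Add(Add(Mul(-2, Pow(Add(5, -3), -1)), -3), -9), -1)) = Mul(-3, Pow(Add(Add(Mul(-2, Pow(2, -1)), -3), -9), -1)) = Mul(-3, Pow(Add(Add(Mul(-2, Rational(1, 2)), -3), -9), -1)) = Mul(-3, Pow(Add(Add(-1, -3), -9), -1)) = Mul(-3, Pow(Add(-4, -9), -1)) = Mul(-3, Pow(-13, -1)) = Mul(-3, Rational(-1, 13)) = Rational(3, 13) ≈ 0.23077)
Function('H')(y) = Rational(-91, 3) (Function('H')(y) = Mul(-7, Pow(Rational(3, 13), -1)) = Mul(-7, Rational(13, 3)) = Rational(-91, 3))
Add(Function('m')(14), Function('H')(10)) = Add(23, Rational(-91, 3)) = Rational(-22, 3)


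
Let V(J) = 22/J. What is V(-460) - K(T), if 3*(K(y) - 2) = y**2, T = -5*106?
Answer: -64608413/690 ≈ -93635.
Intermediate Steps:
T = -530
K(y) = 2 + y**2/3
V(-460) - K(T) = 22/(-460) - (2 + (1/3)*(-530)**2) = 22*(-1/460) - (2 + (1/3)*280900) = -11/230 - (2 + 280900/3) = -11/230 - 1*280906/3 = -11/230 - 280906/3 = -64608413/690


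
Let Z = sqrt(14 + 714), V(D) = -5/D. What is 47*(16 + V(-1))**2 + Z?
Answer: 20727 + 2*sqrt(182) ≈ 20754.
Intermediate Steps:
Z = 2*sqrt(182) (Z = sqrt(728) = 2*sqrt(182) ≈ 26.981)
47*(16 + V(-1))**2 + Z = 47*(16 - 5/(-1))**2 + 2*sqrt(182) = 47*(16 - 5*(-1))**2 + 2*sqrt(182) = 47*(16 + 5)**2 + 2*sqrt(182) = 47*21**2 + 2*sqrt(182) = 47*441 + 2*sqrt(182) = 20727 + 2*sqrt(182)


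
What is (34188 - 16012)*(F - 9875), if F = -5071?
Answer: -271658496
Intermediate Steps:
(34188 - 16012)*(F - 9875) = (34188 - 16012)*(-5071 - 9875) = 18176*(-14946) = -271658496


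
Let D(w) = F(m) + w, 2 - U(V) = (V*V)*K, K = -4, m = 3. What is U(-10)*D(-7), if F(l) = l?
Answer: -1608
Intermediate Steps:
U(V) = 2 + 4*V² (U(V) = 2 - V*V*(-4) = 2 - V²*(-4) = 2 - (-4)*V² = 2 + 4*V²)
D(w) = 3 + w
U(-10)*D(-7) = (2 + 4*(-10)²)*(3 - 7) = (2 + 4*100)*(-4) = (2 + 400)*(-4) = 402*(-4) = -1608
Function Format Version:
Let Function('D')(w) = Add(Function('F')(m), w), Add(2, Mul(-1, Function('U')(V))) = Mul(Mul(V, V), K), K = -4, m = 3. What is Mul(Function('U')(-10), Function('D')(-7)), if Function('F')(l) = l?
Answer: -1608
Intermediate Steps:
Function('U')(V) = Add(2, Mul(4, Pow(V, 2))) (Function('U')(V) = Add(2, Mul(-1, Mul(Mul(V, V), -4))) = Add(2, Mul(-1, Mul(Pow(V, 2), -4))) = Add(2, Mul(-1, Mul(-4, Pow(V, 2)))) = Add(2, Mul(4, Pow(V, 2))))
Function('D')(w) = Add(3, w)
Mul(Function('U')(-10), Function('D')(-7)) = Mul(Add(2, Mul(4, Pow(-10, 2))), Add(3, -7)) = Mul(Add(2, Mul(4, 100)), -4) = Mul(Add(2, 400), -4) = Mul(402, -4) = -1608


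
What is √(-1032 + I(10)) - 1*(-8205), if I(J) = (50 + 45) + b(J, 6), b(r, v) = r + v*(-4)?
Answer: 8205 + I*√951 ≈ 8205.0 + 30.838*I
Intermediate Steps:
b(r, v) = r - 4*v
I(J) = 71 + J (I(J) = (50 + 45) + (J - 4*6) = 95 + (J - 24) = 95 + (-24 + J) = 71 + J)
√(-1032 + I(10)) - 1*(-8205) = √(-1032 + (71 + 10)) - 1*(-8205) = √(-1032 + 81) + 8205 = √(-951) + 8205 = I*√951 + 8205 = 8205 + I*√951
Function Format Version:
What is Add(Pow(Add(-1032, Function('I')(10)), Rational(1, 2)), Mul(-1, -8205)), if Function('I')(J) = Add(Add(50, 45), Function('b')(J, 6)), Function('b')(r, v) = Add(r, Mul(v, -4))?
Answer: Add(8205, Mul(I, Pow(951, Rational(1, 2)))) ≈ Add(8205.0, Mul(30.838, I))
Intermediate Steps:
Function('b')(r, v) = Add(r, Mul(-4, v))
Function('I')(J) = Add(71, J) (Function('I')(J) = Add(Add(50, 45), Add(J, Mul(-4, 6))) = Add(95, Add(J, -24)) = Add(95, Add(-24, J)) = Add(71, J))
Add(Pow(Add(-1032, Function('I')(10)), Rational(1, 2)), Mul(-1, -8205)) = Add(Pow(Add(-1032, Add(71, 10)), Rational(1, 2)), Mul(-1, -8205)) = Add(Pow(Add(-1032, 81), Rational(1, 2)), 8205) = Add(Pow(-951, Rational(1, 2)), 8205) = Add(Mul(I, Pow(951, Rational(1, 2))), 8205) = Add(8205, Mul(I, Pow(951, Rational(1, 2))))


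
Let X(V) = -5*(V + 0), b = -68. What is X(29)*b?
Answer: 9860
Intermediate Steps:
X(V) = -5*V
X(29)*b = -5*29*(-68) = -145*(-68) = 9860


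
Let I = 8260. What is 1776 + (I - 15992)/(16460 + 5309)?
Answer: 38654012/21769 ≈ 1775.6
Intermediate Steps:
1776 + (I - 15992)/(16460 + 5309) = 1776 + (8260 - 15992)/(16460 + 5309) = 1776 - 7732/21769 = 38654012/21769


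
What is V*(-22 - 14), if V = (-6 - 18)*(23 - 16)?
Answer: 6048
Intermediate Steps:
V = -168 (V = -24*7 = -168)
V*(-22 - 14) = -168*(-22 - 14) = -168*(-36) = 6048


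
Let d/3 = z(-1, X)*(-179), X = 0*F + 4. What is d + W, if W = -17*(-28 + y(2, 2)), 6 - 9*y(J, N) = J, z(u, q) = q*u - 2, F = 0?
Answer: 33214/9 ≈ 3690.4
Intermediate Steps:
X = 4 (X = 0*0 + 4 = 0 + 4 = 4)
z(u, q) = -2 + q*u
y(J, N) = ⅔ - J/9
W = 4216/9 (W = -17*(-28 + (⅔ - ⅑*2)) = -17*(-28 + (⅔ - 2/9)) = -17*(-28 + 4/9) = -17*(-248/9) = 4216/9 ≈ 468.44)
d = 3222 (d = 3*((-2 + 4*(-1))*(-179)) = 3*((-2 - 4)*(-179)) = 3*(-6*(-179)) = 3*1074 = 3222)
d + W = 3222 + 4216/9 = 33214/9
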